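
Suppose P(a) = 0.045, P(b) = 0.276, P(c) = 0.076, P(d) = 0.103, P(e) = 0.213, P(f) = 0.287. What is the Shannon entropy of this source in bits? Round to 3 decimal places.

H = −Σ pᵢ log₂ pᵢ.
−0.045·log₂(0.045) = 0.2013
−0.276·log₂(0.276) = 0.5126
−0.076·log₂(0.076) = 0.2826
−0.103·log₂(0.103) = 0.3378
−0.213·log₂(0.213) = 0.4752
−0.287·log₂(0.287) = 0.5169
Sum ≈ 2.3263 → 2.326 bits.

2.326 bits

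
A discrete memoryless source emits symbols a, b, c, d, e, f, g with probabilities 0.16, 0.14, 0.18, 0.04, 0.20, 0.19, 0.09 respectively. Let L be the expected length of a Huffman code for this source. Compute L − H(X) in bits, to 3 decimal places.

0.057 bits

Entropy H = −Σ p log₂ p ≈ 2.6835 bits.
Huffman merges: 1/25+9/100→13/100; 13/100+7/50→27/100; 4/25+9/50→17/50; 19/100+1/5→39/100; 27/100+17/50→61/100; 39/100+61/100→1. L = 137/50 ≈ 2.7400.
L − H = 2.7400 − 2.6835 = 0.057 bits.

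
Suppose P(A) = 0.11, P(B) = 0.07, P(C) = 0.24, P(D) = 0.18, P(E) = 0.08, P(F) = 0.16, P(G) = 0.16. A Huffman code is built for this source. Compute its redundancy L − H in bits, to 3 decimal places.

0.034 bits

Entropy H = −Σ p log₂ p ≈ 2.6958 bits.
Huffman merges: 7/100+2/25→3/20; 11/100+3/20→13/50; 4/25+4/25→8/25; 9/50+6/25→21/50; 13/50+8/25→29/50; 21/50+29/50→1. L = 273/100 ≈ 2.7300.
L − H = 2.7300 − 2.6958 = 0.034 bits.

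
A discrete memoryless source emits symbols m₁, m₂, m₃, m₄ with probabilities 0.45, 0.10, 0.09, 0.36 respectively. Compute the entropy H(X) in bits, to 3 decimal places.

H = −Σ pᵢ log₂ pᵢ.
−0.45·log₂(0.45) = 0.5184
−0.10·log₂(0.10) = 0.3322
−0.09·log₂(0.09) = 0.3127
−0.36·log₂(0.36) = 0.5306
Sum ≈ 1.6939 → 1.694 bits.

1.694 bits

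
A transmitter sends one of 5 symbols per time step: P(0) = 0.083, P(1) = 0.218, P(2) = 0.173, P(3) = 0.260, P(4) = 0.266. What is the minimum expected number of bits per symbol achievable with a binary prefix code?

Repeatedly combine the two least-probable nodes; the expected code length is the sum of the merged weights.
merge 83/1000 + 173/1000 → 32/125
merge 109/500 + 32/125 → 237/500
merge 13/50 + 133/500 → 263/500
merge 237/500 + 263/500 → 1
L = 32/125 + 237/500 + 263/500 + 1 = 282/125 = 2.256 bits/symbol.

2.256 bits/symbol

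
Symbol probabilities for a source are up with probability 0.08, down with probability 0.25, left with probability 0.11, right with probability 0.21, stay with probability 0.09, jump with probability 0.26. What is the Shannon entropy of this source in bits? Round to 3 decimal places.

H = −Σ pᵢ log₂ pᵢ.
−0.08·log₂(0.08) = 0.2915
−0.25·log₂(0.25) = 0.5000
−0.11·log₂(0.11) = 0.3503
−0.21·log₂(0.21) = 0.4728
−0.09·log₂(0.09) = 0.3127
−0.26·log₂(0.26) = 0.5053
Sum ≈ 2.4326 → 2.433 bits.

2.433 bits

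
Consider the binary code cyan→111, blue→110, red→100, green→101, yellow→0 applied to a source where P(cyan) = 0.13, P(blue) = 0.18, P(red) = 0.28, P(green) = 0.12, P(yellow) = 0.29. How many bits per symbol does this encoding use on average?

L̄ = Σ pᵢ·ℓᵢ = 0.13·3 + 0.18·3 + 0.28·3 + 0.12·3 + 0.29·1 = 2.42 bits/symbol.

2.42 bits/symbol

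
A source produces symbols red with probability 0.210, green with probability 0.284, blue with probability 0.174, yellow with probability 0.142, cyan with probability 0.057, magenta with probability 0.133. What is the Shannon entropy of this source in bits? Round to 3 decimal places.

H = −Σ pᵢ log₂ pᵢ.
−0.210·log₂(0.210) = 0.4728
−0.284·log₂(0.284) = 0.5158
−0.174·log₂(0.174) = 0.4390
−0.142·log₂(0.142) = 0.3999
−0.057·log₂(0.057) = 0.2356
−0.133·log₂(0.133) = 0.3871
Sum ≈ 2.4501 → 2.450 bits.

2.450 bits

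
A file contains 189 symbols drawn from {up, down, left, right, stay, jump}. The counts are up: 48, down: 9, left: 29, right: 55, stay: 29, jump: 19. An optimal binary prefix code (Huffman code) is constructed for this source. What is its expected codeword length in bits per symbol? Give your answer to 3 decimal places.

Probabilities are the counts divided by 189.
Repeatedly combine the two least-probable nodes; the expected code length is the sum of the merged weights.
merge 1/21 + 19/189 → 4/27
merge 4/27 + 29/189 → 19/63
merge 29/189 + 16/63 → 11/27
merge 55/189 + 19/63 → 16/27
merge 11/27 + 16/27 → 1
L = 4/27 + 19/63 + 11/27 + 16/27 + 1 = 463/189 ≈ 2.450 bits/symbol.

2.450 bits/symbol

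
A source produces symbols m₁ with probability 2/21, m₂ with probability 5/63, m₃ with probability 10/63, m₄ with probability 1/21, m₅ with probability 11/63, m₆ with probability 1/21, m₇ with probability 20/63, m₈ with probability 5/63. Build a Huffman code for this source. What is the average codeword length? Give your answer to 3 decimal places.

2.762 bits/symbol

Repeatedly combine the two least-probable nodes; the expected code length is the sum of the merged weights.
merge 1/21 + 1/21 → 2/21
merge 5/63 + 5/63 → 10/63
merge 2/21 + 2/21 → 4/21
merge 10/63 + 10/63 → 20/63
merge 11/63 + 4/21 → 23/63
merge 20/63 + 20/63 → 40/63
merge 23/63 + 40/63 → 1
L = 2/21 + 10/63 + 4/21 + 20/63 + 23/63 + 40/63 + 1 = 58/21 ≈ 2.762 bits/symbol.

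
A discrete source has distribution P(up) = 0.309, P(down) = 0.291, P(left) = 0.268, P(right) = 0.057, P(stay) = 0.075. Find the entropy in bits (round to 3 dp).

2.067 bits

H = −Σ pᵢ log₂ pᵢ.
−0.309·log₂(0.309) = 0.5235
−0.291·log₂(0.291) = 0.5182
−0.268·log₂(0.268) = 0.5091
−0.057·log₂(0.057) = 0.2356
−0.075·log₂(0.075) = 0.2803
Sum ≈ 2.0668 → 2.067 bits.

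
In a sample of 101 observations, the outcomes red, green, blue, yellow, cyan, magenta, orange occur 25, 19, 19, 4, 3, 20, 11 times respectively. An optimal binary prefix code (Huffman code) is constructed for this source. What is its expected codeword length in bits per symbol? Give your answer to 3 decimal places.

2.614 bits/symbol

Probabilities are the counts divided by 101.
Repeatedly combine the two least-probable nodes; the expected code length is the sum of the merged weights.
merge 3/101 + 4/101 → 7/101
merge 7/101 + 11/101 → 18/101
merge 18/101 + 19/101 → 37/101
merge 19/101 + 20/101 → 39/101
merge 25/101 + 37/101 → 62/101
merge 39/101 + 62/101 → 1
L = 7/101 + 18/101 + 37/101 + 39/101 + 62/101 + 1 = 264/101 ≈ 2.614 bits/symbol.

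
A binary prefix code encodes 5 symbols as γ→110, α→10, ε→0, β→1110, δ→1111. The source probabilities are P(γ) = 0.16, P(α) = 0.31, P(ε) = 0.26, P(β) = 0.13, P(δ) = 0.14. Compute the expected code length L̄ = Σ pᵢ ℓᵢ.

2.44 bits/symbol

L̄ = Σ pᵢ·ℓᵢ = 0.16·3 + 0.31·2 + 0.26·1 + 0.13·4 + 0.14·4 = 2.44 bits/symbol.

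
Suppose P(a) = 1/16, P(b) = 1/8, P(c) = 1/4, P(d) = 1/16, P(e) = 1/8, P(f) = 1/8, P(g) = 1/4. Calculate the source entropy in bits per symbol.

2.625 bits

Each probability is a power of 1/2, so log₂(1/p) is an integer.
H = Σ p·log₂(1/p) = 1/16·4 + 1/8·3 + 1/4·2 + 1/16·4 + 1/8·3 + 1/8·3 + 1/4·2 = 2.625 bits.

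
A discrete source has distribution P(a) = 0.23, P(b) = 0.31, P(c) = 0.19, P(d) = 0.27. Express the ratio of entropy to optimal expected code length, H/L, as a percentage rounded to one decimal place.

98.8%

Entropy H = −Σ p log₂ p ≈ 1.9767 bits.
Huffman merges: 19/100+23/100→21/50; 27/100+31/100→29/50; 21/50+29/50→1. L = 2 ≈ 2.0000.
Efficiency = H/L = 1.9767/2.0000 = 98.8%.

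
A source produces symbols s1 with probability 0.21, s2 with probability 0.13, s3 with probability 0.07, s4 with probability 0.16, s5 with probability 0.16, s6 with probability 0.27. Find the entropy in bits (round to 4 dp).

H = −Σ pᵢ log₂ pᵢ.
−0.21·log₂(0.21) = 0.4728
−0.13·log₂(0.13) = 0.3826
−0.07·log₂(0.07) = 0.2686
−0.16·log₂(0.16) = 0.4230
−0.16·log₂(0.16) = 0.4230
−0.27·log₂(0.27) = 0.5100
Sum ≈ 2.4801 → 2.4801 bits.

2.4801 bits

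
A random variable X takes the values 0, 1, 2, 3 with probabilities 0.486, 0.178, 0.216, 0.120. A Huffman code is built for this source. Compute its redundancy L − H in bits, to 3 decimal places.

Entropy H = −Σ p log₂ p ≈ 1.7938 bits.
Huffman merges: 3/25+89/500→149/500; 27/125+149/500→257/500; 243/500+257/500→1. L = 453/250 ≈ 1.8120.
L − H = 1.8120 − 1.7938 = 0.018 bits.

0.018 bits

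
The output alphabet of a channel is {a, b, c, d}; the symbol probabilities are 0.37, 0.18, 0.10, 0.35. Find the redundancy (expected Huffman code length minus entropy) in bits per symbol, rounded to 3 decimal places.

0.072 bits

Entropy H = −Σ p log₂ p ≈ 1.8383 bits.
Huffman merges: 1/10+9/50→7/25; 7/25+7/20→63/100; 37/100+63/100→1. L = 191/100 ≈ 1.9100.
L − H = 1.9100 − 1.8383 = 0.072 bits.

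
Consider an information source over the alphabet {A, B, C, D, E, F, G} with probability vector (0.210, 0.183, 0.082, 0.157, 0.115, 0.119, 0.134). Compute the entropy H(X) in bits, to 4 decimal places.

H = −Σ pᵢ log₂ pᵢ.
−0.210·log₂(0.210) = 0.4728
−0.183·log₂(0.183) = 0.4484
−0.082·log₂(0.082) = 0.2959
−0.157·log₂(0.157) = 0.4194
−0.115·log₂(0.115) = 0.3588
−0.119·log₂(0.119) = 0.3654
−0.134·log₂(0.134) = 0.3886
Sum ≈ 2.7493 → 2.7493 bits.

2.7493 bits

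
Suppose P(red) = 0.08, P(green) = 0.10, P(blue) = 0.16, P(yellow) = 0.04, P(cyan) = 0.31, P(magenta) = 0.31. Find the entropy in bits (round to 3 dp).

2.280 bits

H = −Σ pᵢ log₂ pᵢ.
−0.08·log₂(0.08) = 0.2915
−0.10·log₂(0.10) = 0.3322
−0.16·log₂(0.16) = 0.4230
−0.04·log₂(0.04) = 0.1858
−0.31·log₂(0.31) = 0.5238
−0.31·log₂(0.31) = 0.5238
Sum ≈ 2.2801 → 2.280 bits.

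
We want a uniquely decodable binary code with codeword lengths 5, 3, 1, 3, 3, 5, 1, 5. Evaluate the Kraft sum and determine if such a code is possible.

With common denominator 2^5 = 32: Σ 2^(−ℓᵢ) = 1/32 + 4/32 + 16/32 + 4/32 + 4/32 + 1/32 + 16/32 + 1/32 = 47/32 = 1.46875.
Kraft's inequality requires Σ ≤ 1; here Σ = 1.46875 > 1, so no such prefix code exists.

1.46875; no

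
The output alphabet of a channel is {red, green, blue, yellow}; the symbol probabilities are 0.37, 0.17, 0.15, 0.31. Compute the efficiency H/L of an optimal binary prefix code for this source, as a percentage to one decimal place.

97.4%

Entropy H = −Σ p log₂ p ≈ 1.8997 bits.
Huffman merges: 3/20+17/100→8/25; 31/100+8/25→63/100; 37/100+63/100→1. L = 39/20 ≈ 1.9500.
Efficiency = H/L = 1.8997/1.9500 = 97.4%.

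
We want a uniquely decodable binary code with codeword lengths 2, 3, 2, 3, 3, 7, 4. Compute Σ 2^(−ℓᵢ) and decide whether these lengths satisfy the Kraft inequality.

With common denominator 2^7 = 128: Σ 2^(−ℓᵢ) = 32/128 + 16/128 + 32/128 + 16/128 + 16/128 + 1/128 + 8/128 = 121/128 = 0.9453125.
Kraft's inequality requires Σ ≤ 1; here Σ = 0.9453125 ≤ 1, so such a prefix code exists.

0.9453125; yes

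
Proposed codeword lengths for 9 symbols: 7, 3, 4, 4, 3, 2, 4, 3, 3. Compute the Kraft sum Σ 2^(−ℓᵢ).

With common denominator 2^7 = 128: Σ 2^(−ℓᵢ) = 1/128 + 16/128 + 8/128 + 8/128 + 16/128 + 32/128 + 8/128 + 16/128 + 16/128 = 121/128 = 0.9453125.

0.9453125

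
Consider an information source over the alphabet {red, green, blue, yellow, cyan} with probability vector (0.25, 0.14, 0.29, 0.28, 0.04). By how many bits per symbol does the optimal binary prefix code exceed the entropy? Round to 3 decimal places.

Entropy H = −Σ p log₂ p ≈ 2.1150 bits.
Huffman merges: 1/25+7/50→9/50; 9/50+1/4→43/100; 7/25+29/100→57/100; 43/100+57/100→1. L = 109/50 ≈ 2.1800.
L − H = 2.1800 − 2.1150 = 0.065 bits.

0.065 bits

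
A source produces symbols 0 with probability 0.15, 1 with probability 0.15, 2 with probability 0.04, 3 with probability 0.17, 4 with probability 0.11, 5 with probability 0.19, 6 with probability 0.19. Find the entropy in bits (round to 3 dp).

H = −Σ pᵢ log₂ pᵢ.
−0.15·log₂(0.15) = 0.4105
−0.15·log₂(0.15) = 0.4105
−0.04·log₂(0.04) = 0.1858
−0.17·log₂(0.17) = 0.4346
−0.11·log₂(0.11) = 0.3503
−0.19·log₂(0.19) = 0.4552
−0.19·log₂(0.19) = 0.4552
Sum ≈ 2.7022 → 2.702 bits.

2.702 bits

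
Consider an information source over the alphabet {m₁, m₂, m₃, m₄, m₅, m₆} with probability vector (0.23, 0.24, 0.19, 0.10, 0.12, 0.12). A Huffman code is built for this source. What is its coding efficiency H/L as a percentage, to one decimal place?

98.9%

Entropy H = −Σ p log₂ p ≈ 2.5034 bits.
Huffman merges: 1/10+3/25→11/50; 3/25+19/100→31/100; 11/50+23/100→9/20; 6/25+31/100→11/20; 9/20+11/20→1. L = 253/100 ≈ 2.5300.
Efficiency = H/L = 2.5034/2.5300 = 98.9%.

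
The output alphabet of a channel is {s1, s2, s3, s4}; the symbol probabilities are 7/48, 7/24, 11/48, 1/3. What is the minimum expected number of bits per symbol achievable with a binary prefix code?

2 bits/symbol

Repeatedly combine the two least-probable nodes; the expected code length is the sum of the merged weights.
merge 7/48 + 11/48 → 3/8
merge 7/24 + 1/3 → 5/8
merge 3/8 + 5/8 → 1
L = 3/8 + 5/8 + 1 = 2 bits/symbol.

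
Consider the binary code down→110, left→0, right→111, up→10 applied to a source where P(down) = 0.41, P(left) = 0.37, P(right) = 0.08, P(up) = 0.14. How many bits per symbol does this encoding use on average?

L̄ = Σ pᵢ·ℓᵢ = 0.41·3 + 0.37·1 + 0.08·3 + 0.14·2 = 2.12 bits/symbol.

2.12 bits/symbol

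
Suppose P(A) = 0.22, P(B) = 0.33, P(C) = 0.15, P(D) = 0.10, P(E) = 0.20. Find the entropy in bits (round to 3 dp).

H = −Σ pᵢ log₂ pᵢ.
−0.22·log₂(0.22) = 0.4806
−0.33·log₂(0.33) = 0.5278
−0.15·log₂(0.15) = 0.4105
−0.10·log₂(0.10) = 0.3322
−0.20·log₂(0.20) = 0.4644
Sum ≈ 2.2155 → 2.216 bits.

2.216 bits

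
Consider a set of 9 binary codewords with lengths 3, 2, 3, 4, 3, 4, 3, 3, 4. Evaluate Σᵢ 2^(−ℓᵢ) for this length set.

With common denominator 2^4 = 16: Σ 2^(−ℓᵢ) = 2/16 + 4/16 + 2/16 + 1/16 + 2/16 + 1/16 + 2/16 + 2/16 + 1/16 = 17/16 = 1.0625.

1.0625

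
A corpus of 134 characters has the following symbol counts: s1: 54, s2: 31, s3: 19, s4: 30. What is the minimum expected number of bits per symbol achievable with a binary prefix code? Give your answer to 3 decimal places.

Probabilities are the counts divided by 134.
Repeatedly combine the two least-probable nodes; the expected code length is the sum of the merged weights.
merge 19/134 + 15/67 → 49/134
merge 31/134 + 49/134 → 40/67
merge 27/67 + 40/67 → 1
L = 49/134 + 40/67 + 1 = 263/134 ≈ 1.963 bits/symbol.

1.963 bits/symbol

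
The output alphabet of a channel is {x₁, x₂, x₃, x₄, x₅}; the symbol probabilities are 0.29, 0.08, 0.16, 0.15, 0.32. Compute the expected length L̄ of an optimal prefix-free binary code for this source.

Repeatedly combine the two least-probable nodes; the expected code length is the sum of the merged weights.
merge 2/25 + 3/20 → 23/100
merge 4/25 + 23/100 → 39/100
merge 29/100 + 8/25 → 61/100
merge 39/100 + 61/100 → 1
L = 23/100 + 39/100 + 61/100 + 1 = 223/100 = 2.23 bits/symbol.

2.23 bits/symbol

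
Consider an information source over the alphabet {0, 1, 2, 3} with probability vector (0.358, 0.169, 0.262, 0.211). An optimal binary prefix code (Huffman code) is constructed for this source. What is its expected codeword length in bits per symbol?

Repeatedly combine the two least-probable nodes; the expected code length is the sum of the merged weights.
merge 169/1000 + 211/1000 → 19/50
merge 131/500 + 179/500 → 31/50
merge 19/50 + 31/50 → 1
L = 19/50 + 31/50 + 1 = 2 bits/symbol.

2 bits/symbol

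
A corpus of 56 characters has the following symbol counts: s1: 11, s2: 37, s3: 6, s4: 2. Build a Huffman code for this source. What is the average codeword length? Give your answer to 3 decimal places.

Probabilities are the counts divided by 56.
Repeatedly combine the two least-probable nodes; the expected code length is the sum of the merged weights.
merge 1/28 + 3/28 → 1/7
merge 1/7 + 11/56 → 19/56
merge 19/56 + 37/56 → 1
L = 1/7 + 19/56 + 1 = 83/56 ≈ 1.482 bits/symbol.

1.482 bits/symbol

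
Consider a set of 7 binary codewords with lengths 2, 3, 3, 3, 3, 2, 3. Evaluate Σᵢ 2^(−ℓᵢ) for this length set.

With common denominator 2^3 = 8: Σ 2^(−ℓᵢ) = 2/8 + 1/8 + 1/8 + 1/8 + 1/8 + 2/8 + 1/8 = 9/8 = 1.125.

1.125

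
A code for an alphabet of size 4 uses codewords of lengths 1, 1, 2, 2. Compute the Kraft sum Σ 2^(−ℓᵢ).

With common denominator 2^2 = 4: Σ 2^(−ℓᵢ) = 2/4 + 2/4 + 1/4 + 1/4 = 6/4 = 1.5.

1.5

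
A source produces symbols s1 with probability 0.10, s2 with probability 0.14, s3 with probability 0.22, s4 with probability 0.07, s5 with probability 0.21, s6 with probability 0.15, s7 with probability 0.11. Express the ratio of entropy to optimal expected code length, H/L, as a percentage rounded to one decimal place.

Entropy H = −Σ p log₂ p ≈ 2.7121 bits.
Huffman merges: 7/100+1/10→17/100; 11/100+7/50→1/4; 3/20+17/100→8/25; 21/100+11/50→43/100; 1/4+8/25→57/100; 43/100+57/100→1. L = 137/50 ≈ 2.7400.
Efficiency = H/L = 2.7121/2.7400 = 99.0%.

99.0%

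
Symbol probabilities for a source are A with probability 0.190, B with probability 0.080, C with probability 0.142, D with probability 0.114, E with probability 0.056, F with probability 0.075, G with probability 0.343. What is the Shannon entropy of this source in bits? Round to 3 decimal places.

2.546 bits

H = −Σ pᵢ log₂ pᵢ.
−0.190·log₂(0.190) = 0.4552
−0.080·log₂(0.080) = 0.2915
−0.142·log₂(0.142) = 0.3999
−0.114·log₂(0.114) = 0.3571
−0.056·log₂(0.056) = 0.2329
−0.075·log₂(0.075) = 0.2803
−0.343·log₂(0.343) = 0.5295
Sum ≈ 2.5464 → 2.546 bits.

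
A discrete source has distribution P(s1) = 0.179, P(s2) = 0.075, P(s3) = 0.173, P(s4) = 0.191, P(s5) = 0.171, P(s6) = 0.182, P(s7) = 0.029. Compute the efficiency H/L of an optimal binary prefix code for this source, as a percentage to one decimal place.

Entropy H = −Σ p log₂ p ≈ 2.6498 bits.
Huffman merges: 29/1000+3/40→13/125; 13/125+171/1000→11/40; 173/1000+179/1000→44/125; 91/500+191/1000→373/1000; 11/40+44/125→627/1000; 373/1000+627/1000→1. L = 2731/1000 ≈ 2.7310.
Efficiency = H/L = 2.6498/2.7310 = 97.0%.

97.0%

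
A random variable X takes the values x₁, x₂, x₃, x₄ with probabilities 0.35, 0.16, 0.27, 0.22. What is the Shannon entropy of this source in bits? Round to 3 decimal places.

1.944 bits

H = −Σ pᵢ log₂ pᵢ.
−0.35·log₂(0.35) = 0.5301
−0.16·log₂(0.16) = 0.4230
−0.27·log₂(0.27) = 0.5100
−0.22·log₂(0.22) = 0.4806
Sum ≈ 1.9437 → 1.944 bits.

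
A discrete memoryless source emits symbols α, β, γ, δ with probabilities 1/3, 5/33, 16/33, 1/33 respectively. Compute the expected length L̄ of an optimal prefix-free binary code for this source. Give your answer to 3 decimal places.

Repeatedly combine the two least-probable nodes; the expected code length is the sum of the merged weights.
merge 1/33 + 5/33 → 2/11
merge 2/11 + 1/3 → 17/33
merge 16/33 + 17/33 → 1
L = 2/11 + 17/33 + 1 = 56/33 ≈ 1.697 bits/symbol.

1.697 bits/symbol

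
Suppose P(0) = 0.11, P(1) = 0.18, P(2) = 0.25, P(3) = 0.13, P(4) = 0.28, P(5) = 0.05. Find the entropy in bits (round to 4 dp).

2.4086 bits

H = −Σ pᵢ log₂ pᵢ.
−0.11·log₂(0.11) = 0.3503
−0.18·log₂(0.18) = 0.4453
−0.25·log₂(0.25) = 0.5000
−0.13·log₂(0.13) = 0.3826
−0.28·log₂(0.28) = 0.5142
−0.05·log₂(0.05) = 0.2161
Sum ≈ 2.4086 → 2.4086 bits.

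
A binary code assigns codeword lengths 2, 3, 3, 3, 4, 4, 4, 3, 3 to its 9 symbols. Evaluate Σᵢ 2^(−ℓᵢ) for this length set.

With common denominator 2^4 = 16: Σ 2^(−ℓᵢ) = 4/16 + 2/16 + 2/16 + 2/16 + 1/16 + 1/16 + 1/16 + 2/16 + 2/16 = 17/16 = 1.0625.

1.0625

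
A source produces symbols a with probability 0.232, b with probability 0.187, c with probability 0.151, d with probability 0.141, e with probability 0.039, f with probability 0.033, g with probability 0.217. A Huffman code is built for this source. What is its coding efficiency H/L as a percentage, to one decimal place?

98.2%

Entropy H = −Σ p log₂ p ≈ 2.5749 bits.
Huffman merges: 33/1000+39/1000→9/125; 9/125+141/1000→213/1000; 151/1000+187/1000→169/500; 213/1000+217/1000→43/100; 29/125+169/500→57/100; 43/100+57/100→1. L = 2623/1000 ≈ 2.6230.
Efficiency = H/L = 2.5749/2.6230 = 98.2%.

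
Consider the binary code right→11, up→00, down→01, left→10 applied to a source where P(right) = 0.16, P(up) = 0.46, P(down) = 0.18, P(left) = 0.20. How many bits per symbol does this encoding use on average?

L̄ = Σ pᵢ·ℓᵢ = 0.16·2 + 0.46·2 + 0.18·2 + 0.20·2 = 2 bits/symbol.

2 bits/symbol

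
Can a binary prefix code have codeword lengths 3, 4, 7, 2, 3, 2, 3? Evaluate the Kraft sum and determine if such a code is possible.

0.9453125; yes

With common denominator 2^7 = 128: Σ 2^(−ℓᵢ) = 16/128 + 8/128 + 1/128 + 32/128 + 16/128 + 32/128 + 16/128 = 121/128 = 0.9453125.
Kraft's inequality requires Σ ≤ 1; here Σ = 0.9453125 ≤ 1, so such a prefix code exists.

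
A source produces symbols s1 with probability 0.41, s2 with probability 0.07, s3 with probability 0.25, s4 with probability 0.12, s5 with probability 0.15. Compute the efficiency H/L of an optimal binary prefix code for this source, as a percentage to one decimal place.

97.8%

Entropy H = −Σ p log₂ p ≈ 2.0736 bits.
Huffman merges: 7/100+3/25→19/100; 3/20+19/100→17/50; 1/4+17/50→59/100; 41/100+59/100→1. L = 53/25 ≈ 2.1200.
Efficiency = H/L = 2.0736/2.1200 = 97.8%.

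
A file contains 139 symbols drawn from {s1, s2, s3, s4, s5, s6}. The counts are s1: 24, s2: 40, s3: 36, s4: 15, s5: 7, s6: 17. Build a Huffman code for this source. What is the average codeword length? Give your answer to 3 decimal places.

2.439 bits/symbol

Probabilities are the counts divided by 139.
Repeatedly combine the two least-probable nodes; the expected code length is the sum of the merged weights.
merge 7/139 + 15/139 → 22/139
merge 17/139 + 22/139 → 39/139
merge 24/139 + 36/139 → 60/139
merge 39/139 + 40/139 → 79/139
merge 60/139 + 79/139 → 1
L = 22/139 + 39/139 + 60/139 + 79/139 + 1 = 339/139 ≈ 2.439 bits/symbol.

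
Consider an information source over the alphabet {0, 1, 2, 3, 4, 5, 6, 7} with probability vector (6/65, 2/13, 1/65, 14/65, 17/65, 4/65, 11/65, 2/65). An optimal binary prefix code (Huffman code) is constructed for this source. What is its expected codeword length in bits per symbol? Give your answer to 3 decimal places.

2.677 bits/symbol

Repeatedly combine the two least-probable nodes; the expected code length is the sum of the merged weights.
merge 1/65 + 2/65 → 3/65
merge 3/65 + 4/65 → 7/65
merge 6/65 + 7/65 → 1/5
merge 2/13 + 11/65 → 21/65
merge 1/5 + 14/65 → 27/65
merge 17/65 + 21/65 → 38/65
merge 27/65 + 38/65 → 1
L = 3/65 + 7/65 + 1/5 + 21/65 + 27/65 + 38/65 + 1 = 174/65 ≈ 2.677 bits/symbol.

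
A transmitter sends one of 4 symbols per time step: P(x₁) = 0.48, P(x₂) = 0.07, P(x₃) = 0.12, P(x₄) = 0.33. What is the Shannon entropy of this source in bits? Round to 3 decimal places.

1.672 bits

H = −Σ pᵢ log₂ pᵢ.
−0.48·log₂(0.48) = 0.5083
−0.07·log₂(0.07) = 0.2686
−0.12·log₂(0.12) = 0.3671
−0.33·log₂(0.33) = 0.5278
Sum ≈ 1.6717 → 1.672 bits.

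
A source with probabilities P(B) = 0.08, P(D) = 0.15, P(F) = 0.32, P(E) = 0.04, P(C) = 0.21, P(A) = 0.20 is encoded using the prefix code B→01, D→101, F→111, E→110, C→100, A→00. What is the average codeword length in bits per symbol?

L̄ = Σ pᵢ·ℓᵢ = 0.08·2 + 0.15·3 + 0.32·3 + 0.04·3 + 0.21·3 + 0.20·2 = 2.72 bits/symbol.

2.72 bits/symbol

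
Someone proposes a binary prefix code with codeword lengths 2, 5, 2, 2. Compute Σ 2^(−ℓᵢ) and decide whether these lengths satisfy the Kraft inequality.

With common denominator 2^5 = 32: Σ 2^(−ℓᵢ) = 8/32 + 1/32 + 8/32 + 8/32 = 25/32 = 0.78125.
Kraft's inequality requires Σ ≤ 1; here Σ = 0.78125 ≤ 1, so such a prefix code exists.

0.78125; yes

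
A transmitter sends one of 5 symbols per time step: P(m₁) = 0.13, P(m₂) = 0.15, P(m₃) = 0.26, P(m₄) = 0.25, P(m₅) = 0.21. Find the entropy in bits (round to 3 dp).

2.271 bits

H = −Σ pᵢ log₂ pᵢ.
−0.13·log₂(0.13) = 0.3826
−0.15·log₂(0.15) = 0.4105
−0.26·log₂(0.26) = 0.5053
−0.25·log₂(0.25) = 0.5000
−0.21·log₂(0.21) = 0.4728
Sum ≈ 2.2713 → 2.271 bits.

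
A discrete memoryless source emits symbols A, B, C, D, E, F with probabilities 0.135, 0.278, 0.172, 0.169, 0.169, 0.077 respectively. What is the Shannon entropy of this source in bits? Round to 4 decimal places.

H = −Σ pᵢ log₂ pᵢ.
−0.135·log₂(0.135) = 0.3900
−0.278·log₂(0.278) = 0.5134
−0.172·log₂(0.172) = 0.4368
−0.169·log₂(0.169) = 0.4335
−0.169·log₂(0.169) = 0.4335
−0.077·log₂(0.077) = 0.2848
Sum ≈ 2.4920 → 2.4920 bits.

2.4920 bits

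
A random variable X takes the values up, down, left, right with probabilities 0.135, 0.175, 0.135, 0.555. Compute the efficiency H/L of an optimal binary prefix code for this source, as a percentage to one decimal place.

98.6%

Entropy H = −Σ p log₂ p ≈ 1.6915 bits.
Huffman merges: 27/200+27/200→27/100; 7/40+27/100→89/200; 89/200+111/200→1. L = 343/200 ≈ 1.7150.
Efficiency = H/L = 1.6915/1.7150 = 98.6%.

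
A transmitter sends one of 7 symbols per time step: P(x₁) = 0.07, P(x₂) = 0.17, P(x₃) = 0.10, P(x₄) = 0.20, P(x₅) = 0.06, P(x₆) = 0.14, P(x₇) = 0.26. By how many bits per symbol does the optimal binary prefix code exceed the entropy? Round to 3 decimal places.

0.024 bits

Entropy H = −Σ p log₂ p ≈ 2.6457 bits.
Huffman merges: 3/50+7/100→13/100; 1/10+13/100→23/100; 7/50+17/100→31/100; 1/5+23/100→43/100; 13/50+31/100→57/100; 43/100+57/100→1. L = 267/100 ≈ 2.6700.
L − H = 2.6700 − 2.6457 = 0.024 bits.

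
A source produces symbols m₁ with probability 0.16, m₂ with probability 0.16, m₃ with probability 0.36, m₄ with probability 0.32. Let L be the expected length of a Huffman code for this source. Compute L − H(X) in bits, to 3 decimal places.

0.057 bits

Entropy H = −Σ p log₂ p ≈ 1.9027 bits.
Huffman merges: 4/25+4/25→8/25; 8/25+8/25→16/25; 9/25+16/25→1. L = 49/25 ≈ 1.9600.
L − H = 1.9600 − 1.9027 = 0.057 bits.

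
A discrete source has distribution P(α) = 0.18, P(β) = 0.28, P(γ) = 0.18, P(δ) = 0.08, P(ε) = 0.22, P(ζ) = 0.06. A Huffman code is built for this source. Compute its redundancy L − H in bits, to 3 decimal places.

Entropy H = −Σ p log₂ p ≈ 2.4205 bits.
Huffman merges: 3/50+2/25→7/50; 7/50+9/50→8/25; 9/50+11/50→2/5; 7/25+8/25→3/5; 2/5+3/5→1. L = 123/50 ≈ 2.4600.
L − H = 2.4600 − 2.4205 = 0.040 bits.

0.040 bits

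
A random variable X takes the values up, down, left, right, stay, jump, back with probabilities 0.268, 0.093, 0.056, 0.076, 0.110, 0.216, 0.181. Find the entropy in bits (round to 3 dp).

H = −Σ pᵢ log₂ pᵢ.
−0.268·log₂(0.268) = 0.5091
−0.093·log₂(0.093) = 0.3187
−0.056·log₂(0.056) = 0.2329
−0.076·log₂(0.076) = 0.2826
−0.110·log₂(0.110) = 0.3503
−0.216·log₂(0.216) = 0.4776
−0.181·log₂(0.181) = 0.4463
Sum ≈ 2.6174 → 2.617 bits.

2.617 bits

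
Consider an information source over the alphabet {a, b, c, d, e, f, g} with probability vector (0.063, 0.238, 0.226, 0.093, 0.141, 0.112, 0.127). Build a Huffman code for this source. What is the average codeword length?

2.692 bits/symbol

Repeatedly combine the two least-probable nodes; the expected code length is the sum of the merged weights.
merge 63/1000 + 93/1000 → 39/250
merge 14/125 + 127/1000 → 239/1000
merge 141/1000 + 39/250 → 297/1000
merge 113/500 + 119/500 → 58/125
merge 239/1000 + 297/1000 → 67/125
merge 58/125 + 67/125 → 1
L = 39/250 + 239/1000 + 297/1000 + 58/125 + 67/125 + 1 = 673/250 = 2.692 bits/symbol.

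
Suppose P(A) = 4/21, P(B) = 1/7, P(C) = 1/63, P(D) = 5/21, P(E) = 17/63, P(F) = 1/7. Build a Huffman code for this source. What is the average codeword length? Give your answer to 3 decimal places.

2.460 bits/symbol

Repeatedly combine the two least-probable nodes; the expected code length is the sum of the merged weights.
merge 1/63 + 1/7 → 10/63
merge 1/7 + 10/63 → 19/63
merge 4/21 + 5/21 → 3/7
merge 17/63 + 19/63 → 4/7
merge 3/7 + 4/7 → 1
L = 10/63 + 19/63 + 3/7 + 4/7 + 1 = 155/63 ≈ 2.460 bits/symbol.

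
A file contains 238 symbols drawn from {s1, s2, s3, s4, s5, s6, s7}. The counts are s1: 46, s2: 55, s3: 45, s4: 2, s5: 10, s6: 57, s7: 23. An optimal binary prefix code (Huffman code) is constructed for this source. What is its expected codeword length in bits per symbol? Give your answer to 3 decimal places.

2.534 bits/symbol

Probabilities are the counts divided by 238.
Repeatedly combine the two least-probable nodes; the expected code length is the sum of the merged weights.
merge 1/119 + 5/119 → 6/119
merge 6/119 + 23/238 → 5/34
merge 5/34 + 45/238 → 40/119
merge 23/119 + 55/238 → 101/238
merge 57/238 + 40/119 → 137/238
merge 101/238 + 137/238 → 1
L = 6/119 + 5/34 + 40/119 + 101/238 + 137/238 + 1 = 603/238 ≈ 2.534 bits/symbol.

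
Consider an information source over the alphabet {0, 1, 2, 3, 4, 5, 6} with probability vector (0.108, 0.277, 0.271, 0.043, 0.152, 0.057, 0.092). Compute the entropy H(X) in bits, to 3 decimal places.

H = −Σ pᵢ log₂ pᵢ.
−0.108·log₂(0.108) = 0.3468
−0.277·log₂(0.277) = 0.5130
−0.271·log₂(0.271) = 0.5105
−0.043·log₂(0.043) = 0.1952
−0.152·log₂(0.152) = 0.4131
−0.057·log₂(0.057) = 0.2356
−0.092·log₂(0.092) = 0.3167
Sum ≈ 2.5308 → 2.531 bits.

2.531 bits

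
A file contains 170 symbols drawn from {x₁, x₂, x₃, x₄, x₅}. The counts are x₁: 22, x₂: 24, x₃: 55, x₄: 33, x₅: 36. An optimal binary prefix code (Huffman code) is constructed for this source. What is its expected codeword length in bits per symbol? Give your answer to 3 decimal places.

Probabilities are the counts divided by 170.
Repeatedly combine the two least-probable nodes; the expected code length is the sum of the merged weights.
merge 11/85 + 12/85 → 23/85
merge 33/170 + 18/85 → 69/170
merge 23/85 + 11/34 → 101/170
merge 69/170 + 101/170 → 1
L = 23/85 + 69/170 + 101/170 + 1 = 193/85 ≈ 2.271 bits/symbol.

2.271 bits/symbol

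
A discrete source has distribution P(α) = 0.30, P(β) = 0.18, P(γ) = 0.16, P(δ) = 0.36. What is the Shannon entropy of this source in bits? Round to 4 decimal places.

H = −Σ pᵢ log₂ pᵢ.
−0.30·log₂(0.30) = 0.5211
−0.18·log₂(0.18) = 0.4453
−0.16·log₂(0.16) = 0.4230
−0.36·log₂(0.36) = 0.5306
Sum ≈ 1.9200 → 1.9200 bits.

1.9200 bits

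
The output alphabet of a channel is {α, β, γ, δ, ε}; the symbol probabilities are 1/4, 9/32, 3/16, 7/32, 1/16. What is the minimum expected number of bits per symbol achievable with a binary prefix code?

2.25 bits/symbol

Repeatedly combine the two least-probable nodes; the expected code length is the sum of the merged weights.
merge 1/16 + 3/16 → 1/4
merge 7/32 + 1/4 → 15/32
merge 1/4 + 9/32 → 17/32
merge 15/32 + 17/32 → 1
L = 1/4 + 15/32 + 17/32 + 1 = 9/4 = 2.25 bits/symbol.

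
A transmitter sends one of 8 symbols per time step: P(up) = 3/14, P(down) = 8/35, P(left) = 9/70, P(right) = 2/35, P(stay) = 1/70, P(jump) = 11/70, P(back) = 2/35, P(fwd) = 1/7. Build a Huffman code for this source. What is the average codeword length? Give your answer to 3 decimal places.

2.757 bits/symbol

Repeatedly combine the two least-probable nodes; the expected code length is the sum of the merged weights.
merge 1/70 + 2/35 → 1/14
merge 2/35 + 1/14 → 9/70
merge 9/70 + 9/70 → 9/35
merge 1/7 + 11/70 → 3/10
merge 3/14 + 8/35 → 31/70
merge 9/35 + 3/10 → 39/70
merge 31/70 + 39/70 → 1
L = 1/14 + 9/70 + 9/35 + 3/10 + 31/70 + 39/70 + 1 = 193/70 ≈ 2.757 bits/symbol.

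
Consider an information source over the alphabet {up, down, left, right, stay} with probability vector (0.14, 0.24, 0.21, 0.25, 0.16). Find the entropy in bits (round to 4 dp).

H = −Σ pᵢ log₂ pᵢ.
−0.14·log₂(0.14) = 0.3971
−0.24·log₂(0.24) = 0.4941
−0.21·log₂(0.21) = 0.4728
−0.25·log₂(0.25) = 0.5000
−0.16·log₂(0.16) = 0.4230
Sum ≈ 2.2871 → 2.2871 bits.

2.2871 bits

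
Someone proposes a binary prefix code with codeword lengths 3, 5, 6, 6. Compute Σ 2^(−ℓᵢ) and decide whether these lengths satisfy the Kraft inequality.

With common denominator 2^6 = 64: Σ 2^(−ℓᵢ) = 8/64 + 2/64 + 1/64 + 1/64 = 12/64 = 0.1875.
Kraft's inequality requires Σ ≤ 1; here Σ = 0.1875 ≤ 1, so such a prefix code exists.

0.1875; yes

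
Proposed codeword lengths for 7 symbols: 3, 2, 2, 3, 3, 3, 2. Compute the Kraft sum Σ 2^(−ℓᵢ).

1.25

With common denominator 2^3 = 8: Σ 2^(−ℓᵢ) = 1/8 + 2/8 + 2/8 + 1/8 + 1/8 + 1/8 + 2/8 = 10/8 = 1.25.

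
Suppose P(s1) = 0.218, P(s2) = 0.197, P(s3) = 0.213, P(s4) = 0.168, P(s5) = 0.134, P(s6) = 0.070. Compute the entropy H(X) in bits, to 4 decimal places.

H = −Σ pᵢ log₂ pᵢ.
−0.218·log₂(0.218) = 0.4791
−0.197·log₂(0.197) = 0.4617
−0.213·log₂(0.213) = 0.4752
−0.168·log₂(0.168) = 0.4323
−0.134·log₂(0.134) = 0.3886
−0.070·log₂(0.070) = 0.2686
Sum ≈ 2.5055 → 2.5055 bits.

2.5055 bits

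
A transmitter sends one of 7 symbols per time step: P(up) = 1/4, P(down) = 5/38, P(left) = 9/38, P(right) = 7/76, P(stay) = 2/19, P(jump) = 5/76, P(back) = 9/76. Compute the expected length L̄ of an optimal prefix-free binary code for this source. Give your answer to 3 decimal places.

Repeatedly combine the two least-probable nodes; the expected code length is the sum of the merged weights.
merge 5/76 + 7/76 → 3/19
merge 2/19 + 9/76 → 17/76
merge 5/38 + 3/19 → 11/38
merge 17/76 + 9/38 → 35/76
merge 1/4 + 11/38 → 41/76
merge 35/76 + 41/76 → 1
L = 3/19 + 17/76 + 11/38 + 35/76 + 41/76 + 1 = 203/76 ≈ 2.671 bits/symbol.

2.671 bits/symbol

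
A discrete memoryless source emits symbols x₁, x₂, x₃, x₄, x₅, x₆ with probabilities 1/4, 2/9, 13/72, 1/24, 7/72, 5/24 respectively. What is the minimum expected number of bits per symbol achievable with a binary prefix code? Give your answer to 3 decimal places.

2.458 bits/symbol

Repeatedly combine the two least-probable nodes; the expected code length is the sum of the merged weights.
merge 1/24 + 7/72 → 5/36
merge 5/36 + 13/72 → 23/72
merge 5/24 + 2/9 → 31/72
merge 1/4 + 23/72 → 41/72
merge 31/72 + 41/72 → 1
L = 5/36 + 23/72 + 31/72 + 41/72 + 1 = 59/24 ≈ 2.458 bits/symbol.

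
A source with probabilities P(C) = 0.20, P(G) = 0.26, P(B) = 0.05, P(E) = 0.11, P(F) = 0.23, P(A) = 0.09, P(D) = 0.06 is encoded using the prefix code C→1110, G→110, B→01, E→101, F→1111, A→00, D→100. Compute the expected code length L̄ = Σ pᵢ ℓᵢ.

3.29 bits/symbol

L̄ = Σ pᵢ·ℓᵢ = 0.20·4 + 0.26·3 + 0.05·2 + 0.11·3 + 0.23·4 + 0.09·2 + 0.06·3 = 3.29 bits/symbol.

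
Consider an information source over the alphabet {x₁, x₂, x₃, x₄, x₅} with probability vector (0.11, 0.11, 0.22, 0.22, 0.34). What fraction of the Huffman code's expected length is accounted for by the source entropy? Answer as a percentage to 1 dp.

Entropy H = −Σ p log₂ p ≈ 2.1909 bits.
Huffman merges: 11/100+11/100→11/50; 11/50+11/50→11/25; 11/50+17/50→14/25; 11/25+14/25→1. L = 111/50 ≈ 2.2200.
Efficiency = H/L = 2.1909/2.2200 = 98.7%.

98.7%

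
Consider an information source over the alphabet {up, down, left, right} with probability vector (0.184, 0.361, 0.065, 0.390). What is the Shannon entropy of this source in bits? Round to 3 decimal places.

H = −Σ pᵢ log₂ pᵢ.
−0.184·log₂(0.184) = 0.4494
−0.361·log₂(0.361) = 0.5306
−0.065·log₂(0.065) = 0.2563
−0.390·log₂(0.390) = 0.5298
Sum ≈ 1.7661 → 1.766 bits.

1.766 bits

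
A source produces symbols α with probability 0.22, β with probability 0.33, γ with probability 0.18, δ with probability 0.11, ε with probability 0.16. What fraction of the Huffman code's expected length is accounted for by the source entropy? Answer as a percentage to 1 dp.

Entropy H = −Σ p log₂ p ≈ 2.2270 bits.
Huffman merges: 11/100+4/25→27/100; 9/50+11/50→2/5; 27/100+33/100→3/5; 2/5+3/5→1. L = 227/100 ≈ 2.2700.
Efficiency = H/L = 2.2270/2.2700 = 98.1%.

98.1%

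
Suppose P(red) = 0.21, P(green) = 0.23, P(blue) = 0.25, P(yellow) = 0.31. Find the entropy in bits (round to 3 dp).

H = −Σ pᵢ log₂ pᵢ.
−0.21·log₂(0.21) = 0.4728
−0.23·log₂(0.23) = 0.4877
−0.25·log₂(0.25) = 0.5000
−0.31·log₂(0.31) = 0.5238
Sum ≈ 1.9843 → 1.984 bits.

1.984 bits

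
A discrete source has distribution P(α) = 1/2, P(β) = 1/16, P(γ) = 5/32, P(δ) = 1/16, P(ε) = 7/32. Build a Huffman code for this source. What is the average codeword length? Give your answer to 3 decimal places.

1.906 bits/symbol

Repeatedly combine the two least-probable nodes; the expected code length is the sum of the merged weights.
merge 1/16 + 1/16 → 1/8
merge 1/8 + 5/32 → 9/32
merge 7/32 + 9/32 → 1/2
merge 1/2 + 1/2 → 1
L = 1/8 + 9/32 + 1/2 + 1 = 61/32 ≈ 1.906 bits/symbol.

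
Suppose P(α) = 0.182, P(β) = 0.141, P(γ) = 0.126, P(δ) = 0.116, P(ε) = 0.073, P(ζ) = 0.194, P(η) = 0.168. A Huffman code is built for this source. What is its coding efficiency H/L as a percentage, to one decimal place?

Entropy H = −Σ p log₂ p ≈ 2.7499 bits.
Huffman merges: 73/1000+29/250→189/1000; 63/500+141/1000→267/1000; 21/125+91/500→7/20; 189/1000+97/500→383/1000; 267/1000+7/20→617/1000; 383/1000+617/1000→1. L = 1403/500 ≈ 2.8060.
Efficiency = H/L = 2.7499/2.8060 = 98.0%.

98.0%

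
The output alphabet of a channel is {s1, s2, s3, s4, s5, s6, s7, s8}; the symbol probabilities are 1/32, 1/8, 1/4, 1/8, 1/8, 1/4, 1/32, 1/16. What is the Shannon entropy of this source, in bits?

2.6875 bits

Each probability is a power of 1/2, so log₂(1/p) is an integer.
H = Σ p·log₂(1/p) = 1/32·5 + 1/8·3 + 1/4·2 + 1/8·3 + 1/8·3 + 1/4·2 + 1/32·5 + 1/16·4 = 2.6875 bits.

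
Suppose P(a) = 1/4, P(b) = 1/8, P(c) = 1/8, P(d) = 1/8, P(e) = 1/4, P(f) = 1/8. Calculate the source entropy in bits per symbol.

Each probability is a power of 1/2, so log₂(1/p) is an integer.
H = Σ p·log₂(1/p) = 1/4·2 + 1/8·3 + 1/8·3 + 1/8·3 + 1/4·2 + 1/8·3 = 2.5 bits.

2.5 bits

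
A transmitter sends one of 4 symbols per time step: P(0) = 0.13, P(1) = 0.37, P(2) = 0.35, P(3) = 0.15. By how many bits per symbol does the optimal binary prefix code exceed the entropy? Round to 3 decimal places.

Entropy H = −Σ p log₂ p ≈ 1.8540 bits.
Huffman merges: 13/100+3/20→7/25; 7/25+7/20→63/100; 37/100+63/100→1. L = 191/100 ≈ 1.9100.
L − H = 1.9100 − 1.8540 = 0.056 bits.

0.056 bits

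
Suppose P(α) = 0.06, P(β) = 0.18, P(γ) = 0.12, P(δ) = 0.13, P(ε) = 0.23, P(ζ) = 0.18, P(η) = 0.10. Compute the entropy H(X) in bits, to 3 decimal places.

2.704 bits

H = −Σ pᵢ log₂ pᵢ.
−0.06·log₂(0.06) = 0.2435
−0.18·log₂(0.18) = 0.4453
−0.12·log₂(0.12) = 0.3671
−0.13·log₂(0.13) = 0.3826
−0.23·log₂(0.23) = 0.4877
−0.18·log₂(0.18) = 0.4453
−0.10·log₂(0.10) = 0.3322
Sum ≈ 2.7037 → 2.704 bits.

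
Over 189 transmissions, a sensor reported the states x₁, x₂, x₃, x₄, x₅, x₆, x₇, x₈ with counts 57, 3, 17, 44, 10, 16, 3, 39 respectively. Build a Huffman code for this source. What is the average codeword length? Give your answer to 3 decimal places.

2.545 bits/symbol

Probabilities are the counts divided by 189.
Repeatedly combine the two least-probable nodes; the expected code length is the sum of the merged weights.
merge 1/63 + 1/63 → 2/63
merge 2/63 + 10/189 → 16/189
merge 16/189 + 16/189 → 32/189
merge 17/189 + 32/189 → 7/27
merge 13/63 + 44/189 → 83/189
merge 7/27 + 19/63 → 106/189
merge 83/189 + 106/189 → 1
L = 2/63 + 16/189 + 32/189 + 7/27 + 83/189 + 106/189 + 1 = 481/189 ≈ 2.545 bits/symbol.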